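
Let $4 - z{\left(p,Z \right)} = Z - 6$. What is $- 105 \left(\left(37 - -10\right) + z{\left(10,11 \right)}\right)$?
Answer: $-4830$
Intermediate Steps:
$z{\left(p,Z \right)} = 10 - Z$ ($z{\left(p,Z \right)} = 4 - \left(Z - 6\right) = 4 - \left(-6 + Z\right) = 10 - Z$)
$- 105 \left(\left(37 - -10\right) + z{\left(10,11 \right)}\right) = - 105 \left(\left(37 - -10\right) + \left(10 - 11\right)\right) = - 105 \left(\left(37 + 10\right) + \left(10 - 11\right)\right) = - 105 \left(47 - 1\right) = \left(-105\right) 46 = -4830$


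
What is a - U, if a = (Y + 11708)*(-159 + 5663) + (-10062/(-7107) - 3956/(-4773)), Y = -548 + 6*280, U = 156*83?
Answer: 18580265951350/262959 ≈ 7.0658e+7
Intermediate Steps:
U = 12948
Y = 1132 (Y = -548 + 1680 = 1132)
a = 18583670744482/262959 (a = (1132 + 11708)*(-159 + 5663) + (-10062/(-7107) - 3956/(-4773)) = 12840*5504 + (-10062*(-1/7107) - 3956*(-1/4773)) = 70671360 + (3354/2369 + 92/111) = 70671360 + 590242/262959 = 18583670744482/262959 ≈ 7.0671e+7)
a - U = 18583670744482/262959 - 1*12948 = 18583670744482/262959 - 12948 = 18580265951350/262959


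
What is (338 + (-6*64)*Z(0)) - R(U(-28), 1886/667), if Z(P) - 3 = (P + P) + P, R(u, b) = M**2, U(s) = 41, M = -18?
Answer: -1138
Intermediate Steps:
R(u, b) = 324 (R(u, b) = (-18)**2 = 324)
Z(P) = 3 + 3*P (Z(P) = 3 + ((P + P) + P) = 3 + (2*P + P) = 3 + 3*P)
(338 + (-6*64)*Z(0)) - R(U(-28), 1886/667) = (338 + (-6*64)*(3 + 3*0)) - 1*324 = (338 - 384*(3 + 0)) - 324 = (338 - 384*3) - 324 = (338 - 1152) - 324 = -814 - 324 = -1138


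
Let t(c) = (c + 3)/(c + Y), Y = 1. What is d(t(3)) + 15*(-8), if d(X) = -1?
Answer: -121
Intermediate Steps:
t(c) = (3 + c)/(1 + c) (t(c) = (c + 3)/(c + 1) = (3 + c)/(1 + c))
d(t(3)) + 15*(-8) = -1 + 15*(-8) = -1 - 120 = -121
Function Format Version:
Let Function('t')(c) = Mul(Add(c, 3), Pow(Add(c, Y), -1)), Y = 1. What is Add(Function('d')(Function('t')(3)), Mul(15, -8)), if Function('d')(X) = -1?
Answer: -121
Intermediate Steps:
Function('t')(c) = Mul(Pow(Add(1, c), -1), Add(3, c)) (Function('t')(c) = Mul(Add(c, 3), Pow(Add(c, 1), -1)) = Mul(Add(3, c), Pow(Add(1, c), -1)) = Mul(Pow(Add(1, c), -1), Add(3, c)))
Add(Function('d')(Function('t')(3)), Mul(15, -8)) = Add(-1, Mul(15, -8)) = Add(-1, -120) = -121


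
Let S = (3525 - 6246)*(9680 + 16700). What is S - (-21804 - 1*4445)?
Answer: -71753731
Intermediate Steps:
S = -71779980 (S = -2721*26380 = -71779980)
S - (-21804 - 1*4445) = -71779980 - (-21804 - 1*4445) = -71779980 - (-21804 - 4445) = -71779980 - 1*(-26249) = -71779980 + 26249 = -71753731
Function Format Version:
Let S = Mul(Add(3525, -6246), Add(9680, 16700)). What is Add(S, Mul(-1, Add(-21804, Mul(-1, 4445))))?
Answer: -71753731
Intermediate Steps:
S = -71779980 (S = Mul(-2721, 26380) = -71779980)
Add(S, Mul(-1, Add(-21804, Mul(-1, 4445)))) = Add(-71779980, Mul(-1, Add(-21804, Mul(-1, 4445)))) = Add(-71779980, Mul(-1, Add(-21804, -4445))) = Add(-71779980, Mul(-1, -26249)) = Add(-71779980, 26249) = -71753731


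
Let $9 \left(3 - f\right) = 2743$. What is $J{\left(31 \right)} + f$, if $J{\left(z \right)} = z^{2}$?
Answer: $\frac{5933}{9} \approx 659.22$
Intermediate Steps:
$f = - \frac{2716}{9}$ ($f = 3 - \frac{2743}{9} = - \frac{2716}{9} \approx -301.78$)
$J{\left(31 \right)} + f = 31^{2} - \frac{2716}{9} = 961 - \frac{2716}{9} = \frac{5933}{9}$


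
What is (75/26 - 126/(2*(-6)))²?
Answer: 30276/169 ≈ 179.15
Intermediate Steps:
(75/26 - 126/(2*(-6)))² = (75*(1/26) - 126/(-12))² = (75/26 - 126*(-1/12))² = (75/26 + 21/2)² = (174/13)² = 30276/169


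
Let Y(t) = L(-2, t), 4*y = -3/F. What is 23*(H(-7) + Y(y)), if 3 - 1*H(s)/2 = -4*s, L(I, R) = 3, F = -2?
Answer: -1081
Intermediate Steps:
H(s) = 6 + 8*s (H(s) = 6 - (-8)*s = 6 + 8*s)
y = 3/8 (y = (-3/(-2))/4 = (-3*(-½))/4 = (¼)*(3/2) = 3/8 ≈ 0.37500)
Y(t) = 3
23*(H(-7) + Y(y)) = 23*((6 + 8*(-7)) + 3) = 23*((6 - 56) + 3) = 23*(-50 + 3) = 23*(-47) = -1081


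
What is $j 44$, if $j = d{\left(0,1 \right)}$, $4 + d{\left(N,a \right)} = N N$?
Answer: $-176$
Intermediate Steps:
$d{\left(N,a \right)} = -4 + N^{2}$ ($d{\left(N,a \right)} = -4 + N N = -4 + N^{2}$)
$j = -4$ ($j = -4 + 0^{2} = -4 + 0 = -4$)
$j 44 = \left(-4\right) 44 = -176$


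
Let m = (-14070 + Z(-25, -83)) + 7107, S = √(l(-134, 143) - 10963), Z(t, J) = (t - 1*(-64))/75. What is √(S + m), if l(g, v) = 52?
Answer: √(-174062 + 25*I*√10911)/5 ≈ 0.6259 + 83.444*I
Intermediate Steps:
Z(t, J) = 64/75 + t/75 (Z(t, J) = (t + 64)*(1/75) = (64 + t)*(1/75) = 64/75 + t/75)
S = I*√10911 (S = √(52 - 10963) = √(-10911) = I*√10911 ≈ 104.46*I)
m = -174062/25 (m = (-14070 + (64/75 + (1/75)*(-25))) + 7107 = (-14070 + (64/75 - ⅓)) + 7107 = (-14070 + 13/25) + 7107 = -351737/25 + 7107 = -174062/25 ≈ -6962.5)
√(S + m) = √(I*√10911 - 174062/25) = √(-174062/25 + I*√10911)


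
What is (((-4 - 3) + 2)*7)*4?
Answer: -140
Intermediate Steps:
(((-4 - 3) + 2)*7)*4 = ((-7 + 2)*7)*4 = -5*7*4 = -35*4 = -140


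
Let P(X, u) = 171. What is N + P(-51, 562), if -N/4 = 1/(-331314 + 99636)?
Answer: 19808471/115839 ≈ 171.00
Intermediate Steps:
N = 2/115839 (N = -4/(-331314 + 99636) = -4/(-231678) = -4*(-1/231678) = 2/115839 ≈ 1.7265e-5)
N + P(-51, 562) = 2/115839 + 171 = 19808471/115839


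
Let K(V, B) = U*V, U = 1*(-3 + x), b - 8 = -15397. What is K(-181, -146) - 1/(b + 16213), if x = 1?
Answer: 298287/824 ≈ 362.00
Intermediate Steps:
b = -15389 (b = 8 - 15397 = -15389)
U = -2 (U = 1*(-3 + 1) = 1*(-2) = -2)
K(V, B) = -2*V
K(-181, -146) - 1/(b + 16213) = -2*(-181) - 1/(-15389 + 16213) = 362 - 1/824 = 298287/824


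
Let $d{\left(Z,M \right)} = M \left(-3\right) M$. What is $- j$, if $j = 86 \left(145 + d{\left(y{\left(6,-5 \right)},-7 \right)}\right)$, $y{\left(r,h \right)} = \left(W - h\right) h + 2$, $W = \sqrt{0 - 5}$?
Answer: $172$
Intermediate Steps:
$W = i \sqrt{5}$ ($W = \sqrt{-5} = i \sqrt{5} \approx 2.2361 i$)
$y{\left(r,h \right)} = 2 + h \left(- h + i \sqrt{5}\right)$ ($y{\left(r,h \right)} = \left(i \sqrt{5} - h\right) h + 2 = \left(- h + i \sqrt{5}\right) h + 2 = h \left(- h + i \sqrt{5}\right) + 2 = 2 + h \left(- h + i \sqrt{5}\right)$)
$d{\left(Z,M \right)} = - 3 M^{2}$ ($d{\left(Z,M \right)} = - 3 M M = - 3 M^{2}$)
$j = -172$ ($j = 86 \left(145 - 3 \left(-7\right)^{2}\right) = 86 \left(145 - 147\right) = 86 \left(-2\right) = -172$)
$- j = \left(-1\right) \left(-172\right) = 172$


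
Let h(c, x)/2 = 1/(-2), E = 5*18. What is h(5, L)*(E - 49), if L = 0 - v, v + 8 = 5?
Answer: -41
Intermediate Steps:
v = -3 (v = -8 + 5 = -3)
L = 3 (L = 0 - 1*(-3) = 0 + 3 = 3)
E = 90
h(c, x) = -1 (h(c, x) = 2/(-2) = 2*(-½) = -1)
h(5, L)*(E - 49) = -(90 - 49) = -1*41 = -41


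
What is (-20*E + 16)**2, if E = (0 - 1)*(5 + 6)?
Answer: 55696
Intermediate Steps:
E = -11 (E = -1*11 = -11)
(-20*E + 16)**2 = (-20*(-11) + 16)**2 = (220 + 16)**2 = 236**2 = 55696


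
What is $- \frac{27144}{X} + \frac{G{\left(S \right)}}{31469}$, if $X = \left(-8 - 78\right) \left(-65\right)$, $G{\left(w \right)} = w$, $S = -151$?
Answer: $- \frac{32886101}{6765835} \approx -4.8606$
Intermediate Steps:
$X = 5590$ ($X = \left(-86\right) \left(-65\right) = 5590$)
$- \frac{27144}{X} + \frac{G{\left(S \right)}}{31469} = - \frac{27144}{5590} - \frac{151}{31469} = \left(-27144\right) \frac{1}{5590} - \frac{151}{31469} = - \frac{1044}{215} - \frac{151}{31469} = - \frac{32886101}{6765835}$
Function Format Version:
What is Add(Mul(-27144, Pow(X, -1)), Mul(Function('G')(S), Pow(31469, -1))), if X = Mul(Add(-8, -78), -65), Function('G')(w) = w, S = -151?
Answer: Rational(-32886101, 6765835) ≈ -4.8606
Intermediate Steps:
X = 5590 (X = Mul(-86, -65) = 5590)
Add(Mul(-27144, Pow(X, -1)), Mul(Function('G')(S), Pow(31469, -1))) = Add(Mul(-27144, Pow(5590, -1)), Mul(-151, Pow(31469, -1))) = Add(Mul(-27144, Rational(1, 5590)), Mul(-151, Rational(1, 31469))) = Add(Rational(-1044, 215), Rational(-151, 31469)) = Rational(-32886101, 6765835)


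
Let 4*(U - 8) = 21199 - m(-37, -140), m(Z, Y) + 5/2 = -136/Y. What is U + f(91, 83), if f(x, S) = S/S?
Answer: 1486557/280 ≈ 5309.1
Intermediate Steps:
m(Z, Y) = -5/2 - 136/Y
U = 1486277/280 (U = 8 + (21199 - (-5/2 - 136/(-140)))/4 = 8 + (21199 - (-5/2 - 136*(-1/140)))/4 = 8 + (21199 - (-5/2 + 34/35))/4 = 8 + (21199 - 1*(-107/70))/4 = 8 + (21199 + 107/70)/4 = 8 + (1/4)*(1484037/70) = 8 + 1484037/280 = 1486277/280 ≈ 5308.1)
f(x, S) = 1
U + f(91, 83) = 1486277/280 + 1 = 1486557/280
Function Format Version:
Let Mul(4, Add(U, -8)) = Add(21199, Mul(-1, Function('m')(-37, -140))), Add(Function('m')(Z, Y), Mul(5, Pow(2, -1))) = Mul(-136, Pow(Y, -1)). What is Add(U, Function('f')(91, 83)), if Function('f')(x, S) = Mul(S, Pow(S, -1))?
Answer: Rational(1486557, 280) ≈ 5309.1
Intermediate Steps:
Function('m')(Z, Y) = Add(Rational(-5, 2), Mul(-136, Pow(Y, -1)))
U = Rational(1486277, 280) (U = Add(8, Mul(Rational(1, 4), Add(21199, Mul(-1, Add(Rational(-5, 2), Mul(-136, Pow(-140, -1))))))) = Add(8, Mul(Rational(1, 4), Add(21199, Mul(-1, Add(Rational(-5, 2), Mul(-136, Rational(-1, 140))))))) = Add(8, Mul(Rational(1, 4), Add(21199, Mul(-1, Add(Rational(-5, 2), Rational(34, 35)))))) = Add(8, Mul(Rational(1, 4), Add(21199, Mul(-1, Rational(-107, 70))))) = Add(8, Mul(Rational(1, 4), Add(21199, Rational(107, 70)))) = Add(8, Mul(Rational(1, 4), Rational(1484037, 70))) = Add(8, Rational(1484037, 280)) = Rational(1486277, 280) ≈ 5308.1)
Function('f')(x, S) = 1
Add(U, Function('f')(91, 83)) = Add(Rational(1486277, 280), 1) = Rational(1486557, 280)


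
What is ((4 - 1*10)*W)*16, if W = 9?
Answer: -864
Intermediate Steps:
((4 - 1*10)*W)*16 = ((4 - 1*10)*9)*16 = ((4 - 10)*9)*16 = -6*9*16 = -54*16 = -864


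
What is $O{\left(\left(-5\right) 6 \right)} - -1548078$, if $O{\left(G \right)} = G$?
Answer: $1548048$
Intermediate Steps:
$O{\left(\left(-5\right) 6 \right)} - -1548078 = \left(-5\right) 6 - -1548078 = -30 + 1548078 = 1548048$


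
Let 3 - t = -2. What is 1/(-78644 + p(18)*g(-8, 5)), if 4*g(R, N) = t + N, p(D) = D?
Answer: -1/78599 ≈ -1.2723e-5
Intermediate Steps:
t = 5 (t = 3 - 1*(-2) = 3 + 2 = 5)
g(R, N) = 5/4 + N/4 (g(R, N) = (5 + N)/4 = 5/4 + N/4)
1/(-78644 + p(18)*g(-8, 5)) = 1/(-78644 + 18*(5/4 + (¼)*5)) = 1/(-78644 + 18*(5/4 + 5/4)) = 1/(-78644 + 18*(5/2)) = 1/(-78644 + 45) = 1/(-78599) = -1/78599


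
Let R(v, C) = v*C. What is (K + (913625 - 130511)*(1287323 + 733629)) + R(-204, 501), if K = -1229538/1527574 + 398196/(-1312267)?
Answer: 1586263855308734339500221/1002292475129 ≈ 1.5826e+12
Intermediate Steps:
K = -1110877999575/1002292475129 (K = -1229538*1/1527574 + 398196*(-1/1312267) = -614769/763787 - 398196/1312267 = -1110877999575/1002292475129 ≈ -1.1083)
R(v, C) = C*v
(K + (913625 - 130511)*(1287323 + 733629)) + R(-204, 501) = (-1110877999575/1002292475129 + (913625 - 130511)*(1287323 + 733629)) + 501*(-204) = (-1110877999575/1002292475129 + 783114*2020952) - 102204 = (-1110877999575/1002292475129 + 1582635804528) - 102204 = 1586263957747034467584537/1002292475129 - 102204 = 1586263855308734339500221/1002292475129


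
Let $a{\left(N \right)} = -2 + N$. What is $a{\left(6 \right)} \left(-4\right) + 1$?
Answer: $-15$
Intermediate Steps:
$a{\left(6 \right)} \left(-4\right) + 1 = \left(-2 + 6\right) \left(-4\right) + 1 = 4 \left(-4\right) + 1 = -16 + 1 = -15$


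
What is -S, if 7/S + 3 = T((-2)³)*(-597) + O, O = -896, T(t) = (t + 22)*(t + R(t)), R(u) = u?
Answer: -7/132829 ≈ -5.2699e-5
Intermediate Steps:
T(t) = 2*t*(22 + t) (T(t) = (t + 22)*(t + t) = (22 + t)*(2*t) = 2*t*(22 + t))
S = 7/132829 (S = 7/(-3 + ((2*(-2)³*(22 + (-2)³))*(-597) - 896)) = 7/(-3 + ((2*(-8)*(22 - 8))*(-597) - 896)) = 7/(-3 + ((2*(-8)*14)*(-597) - 896)) = 7/(-3 + (-224*(-597) - 896)) = 7/(-3 + (133728 - 896)) = 7/(-3 + 132832) = 7/132829 ≈ 5.2699e-5)
-S = -1*7/132829 = -7/132829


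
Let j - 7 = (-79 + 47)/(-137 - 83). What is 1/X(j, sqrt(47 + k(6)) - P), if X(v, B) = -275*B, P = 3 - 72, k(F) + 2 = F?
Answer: -23/431750 + sqrt(51)/1295250 ≈ -4.7758e-5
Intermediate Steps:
k(F) = -2 + F
P = -69
j = 393/55 (j = 7 + (-79 + 47)/(-137 - 83) = 7 - 32/(-220) = 7 - 32*(-1/220) = 7 + 8/55 = 393/55 ≈ 7.1455)
1/X(j, sqrt(47 + k(6)) - P) = 1/(-275*(sqrt(47 + (-2 + 6)) - 1*(-69))) = 1/(-275*(sqrt(47 + 4) + 69)) = 1/(-275*(sqrt(51) + 69)) = 1/(-275*(69 + sqrt(51))) = 1/(-18975 - 275*sqrt(51))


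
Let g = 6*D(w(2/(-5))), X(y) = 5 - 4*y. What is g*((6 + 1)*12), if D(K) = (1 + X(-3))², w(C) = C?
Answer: 163296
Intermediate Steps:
D(K) = 324 (D(K) = (1 + (5 - 4*(-3)))² = (1 + (5 + 12))² = (1 + 17)² = 18² = 324)
g = 1944 (g = 6*324 = 1944)
g*((6 + 1)*12) = 1944*((6 + 1)*12) = 1944*(7*12) = 1944*84 = 163296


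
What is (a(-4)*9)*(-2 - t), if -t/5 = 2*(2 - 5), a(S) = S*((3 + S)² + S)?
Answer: -3456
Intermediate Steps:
a(S) = S*(S + (3 + S)²)
t = 30 (t = -10*(2 - 5) = -10*(-3) = -5*(-6) = 30)
(a(-4)*9)*(-2 - t) = (-4*(-4 + (3 - 4)²)*9)*(-2 - 1*30) = (-4*(-4 + (-1)²)*9)*(-2 - 30) = (-4*(-4 + 1)*9)*(-32) = (-4*(-3)*9)*(-32) = (12*9)*(-32) = 108*(-32) = -3456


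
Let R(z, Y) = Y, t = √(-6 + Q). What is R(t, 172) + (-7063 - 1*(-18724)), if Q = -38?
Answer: 11833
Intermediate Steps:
t = 2*I*√11 (t = √(-6 - 38) = √(-44) = 2*I*√11 ≈ 6.6332*I)
R(t, 172) + (-7063 - 1*(-18724)) = 172 + (-7063 - 1*(-18724)) = 172 + (-7063 + 18724) = 172 + 11661 = 11833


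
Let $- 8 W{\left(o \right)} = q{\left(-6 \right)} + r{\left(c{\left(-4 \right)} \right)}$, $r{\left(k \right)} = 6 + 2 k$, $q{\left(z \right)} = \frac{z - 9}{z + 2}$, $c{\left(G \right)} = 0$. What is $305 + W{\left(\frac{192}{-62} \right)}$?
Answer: $\frac{9721}{32} \approx 303.78$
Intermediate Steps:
$q{\left(z \right)} = \frac{-9 + z}{2 + z}$
$W{\left(o \right)} = - \frac{39}{32}$ ($W{\left(o \right)} = - \frac{\frac{-9 - 6}{2 - 6} + \left(6 + 2 \cdot 0\right)}{8} = - \frac{\frac{1}{-4} \left(-15\right) + \left(6 + 0\right)}{8} = - \frac{\left(- \frac{1}{4}\right) \left(-15\right) + 6}{8} = - \frac{\frac{15}{4} + 6}{8} = \left(- \frac{1}{8}\right) \frac{39}{4} = - \frac{39}{32}$)
$305 + W{\left(\frac{192}{-62} \right)} = 305 - \frac{39}{32} = \frac{9721}{32}$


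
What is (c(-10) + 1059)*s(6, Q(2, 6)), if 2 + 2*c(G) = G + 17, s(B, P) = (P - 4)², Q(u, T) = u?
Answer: 4246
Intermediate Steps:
s(B, P) = (-4 + P)²
c(G) = 15/2 + G/2 (c(G) = -1 + (G + 17)/2 = -1 + (17 + G)/2 = -1 + (17/2 + G/2) = 15/2 + G/2)
(c(-10) + 1059)*s(6, Q(2, 6)) = ((15/2 + (½)*(-10)) + 1059)*(-4 + 2)² = ((15/2 - 5) + 1059)*(-2)² = (5/2 + 1059)*4 = (2123/2)*4 = 4246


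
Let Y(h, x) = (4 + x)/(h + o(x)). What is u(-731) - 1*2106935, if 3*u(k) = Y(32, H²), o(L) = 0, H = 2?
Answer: -25283219/12 ≈ -2.1069e+6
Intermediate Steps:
Y(h, x) = (4 + x)/h (Y(h, x) = (4 + x)/(h + 0) = (4 + x)/h)
u(k) = 1/12 (u(k) = ((4 + 2²)/32)/3 = ((4 + 4)/32)/3 = ((1/32)*8)/3 = (⅓)*(¼) = 1/12)
u(-731) - 1*2106935 = 1/12 - 1*2106935 = 1/12 - 2106935 = -25283219/12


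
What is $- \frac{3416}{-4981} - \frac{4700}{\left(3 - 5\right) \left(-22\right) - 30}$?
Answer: $- \frac{11681438}{34867} \approx -335.03$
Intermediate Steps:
$- \frac{3416}{-4981} - \frac{4700}{\left(3 - 5\right) \left(-22\right) - 30} = \left(-3416\right) \left(- \frac{1}{4981}\right) - \frac{4700}{\left(-2\right) \left(-22\right) - 30} = \frac{3416}{4981} - \frac{4700}{44 - 30} = \frac{3416}{4981} - \frac{4700}{14} = \frac{3416}{4981} - \frac{2350}{7} = - \frac{11681438}{34867}$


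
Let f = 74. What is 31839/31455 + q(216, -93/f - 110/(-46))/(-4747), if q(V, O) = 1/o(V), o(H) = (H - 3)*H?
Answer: 257542103867/254435972040 ≈ 1.0122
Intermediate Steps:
o(H) = H*(-3 + H) (o(H) = (-3 + H)*H = H*(-3 + H))
q(V, O) = 1/(V*(-3 + V))
31839/31455 + q(216, -93/f - 110/(-46))/(-4747) = 31839/31455 + (1/(216*(-3 + 216)))/(-4747) = 31839*(1/31455) + ((1/216)/213)*(-1/4747) = 10613/10485 + ((1/216)*(1/213))*(-1/4747) = 10613/10485 + (1/46008)*(-1/4747) = 10613/10485 - 1/218399976 = 257542103867/254435972040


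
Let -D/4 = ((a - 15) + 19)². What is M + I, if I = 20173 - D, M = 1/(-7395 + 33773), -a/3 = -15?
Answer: 785457707/26378 ≈ 29777.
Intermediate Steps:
a = 45 (a = -3*(-15) = 45)
D = -9604 (D = -4*((45 - 15) + 19)² = -4*(30 + 19)² = -4*49² = -4*2401 = -9604)
M = 1/26378 ≈ 3.7910e-5
I = 29777 (I = 20173 - 1*(-9604) = 20173 + 9604 = 29777)
M + I = 1/26378 + 29777 = 785457707/26378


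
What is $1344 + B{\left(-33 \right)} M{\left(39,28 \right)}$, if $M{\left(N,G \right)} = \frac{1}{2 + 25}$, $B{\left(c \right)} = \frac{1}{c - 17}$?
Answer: $\frac{1814399}{1350} \approx 1344.0$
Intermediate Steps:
$B{\left(c \right)} = \frac{1}{-17 + c}$
$M{\left(N,G \right)} = \frac{1}{27}$
$1344 + B{\left(-33 \right)} M{\left(39,28 \right)} = 1344 + \frac{1}{-17 - 33} \cdot \frac{1}{27} = 1344 + \frac{1}{-50} \cdot \frac{1}{27} = 1344 - \frac{1}{1350} = \frac{1814399}{1350}$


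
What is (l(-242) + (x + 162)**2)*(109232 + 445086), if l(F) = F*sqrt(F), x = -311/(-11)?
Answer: 2428272592382/121 - 1475594516*I*sqrt(2) ≈ 2.0068e+10 - 2.0868e+9*I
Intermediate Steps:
x = 311/11 (x = -311*(-1/11) = 311/11 ≈ 28.273)
l(F) = F**(3/2)
(l(-242) + (x + 162)**2)*(109232 + 445086) = ((-242)**(3/2) + (311/11 + 162)**2)*(109232 + 445086) = (-2662*I*sqrt(2) + (2093/11)**2)*554318 = (-2662*I*sqrt(2) + 4380649/121)*554318 = (4380649/121 - 2662*I*sqrt(2))*554318 = 2428272592382/121 - 1475594516*I*sqrt(2)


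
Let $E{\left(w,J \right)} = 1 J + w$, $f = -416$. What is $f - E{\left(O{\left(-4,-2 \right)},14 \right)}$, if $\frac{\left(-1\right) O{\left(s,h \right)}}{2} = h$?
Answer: $-434$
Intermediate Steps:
$O{\left(s,h \right)} = - 2 h$
$E{\left(w,J \right)} = J + w$
$f - E{\left(O{\left(-4,-2 \right)},14 \right)} = -416 - \left(14 - -4\right) = -416 - \left(14 + 4\right) = -416 - 18 = -434$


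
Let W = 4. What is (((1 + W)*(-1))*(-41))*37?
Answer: 7585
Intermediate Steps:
(((1 + W)*(-1))*(-41))*37 = (((1 + 4)*(-1))*(-41))*37 = ((5*(-1))*(-41))*37 = -5*(-41)*37 = 205*37 = 7585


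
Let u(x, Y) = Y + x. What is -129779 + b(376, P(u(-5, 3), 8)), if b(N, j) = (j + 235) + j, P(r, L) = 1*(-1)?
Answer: -129546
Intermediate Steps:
P(r, L) = -1
b(N, j) = 235 + 2*j (b(N, j) = (235 + j) + j = 235 + 2*j)
-129779 + b(376, P(u(-5, 3), 8)) = -129779 + (235 + 2*(-1)) = -129779 + (235 - 2) = -129779 + 233 = -129546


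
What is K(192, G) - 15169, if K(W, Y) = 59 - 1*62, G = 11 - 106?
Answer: -15172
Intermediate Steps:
G = -95
K(W, Y) = -3 (K(W, Y) = 59 - 62 = -3)
K(192, G) - 15169 = -3 - 15169 = -15172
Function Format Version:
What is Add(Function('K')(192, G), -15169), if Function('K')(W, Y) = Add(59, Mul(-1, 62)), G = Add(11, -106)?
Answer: -15172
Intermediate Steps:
G = -95
Function('K')(W, Y) = -3 (Function('K')(W, Y) = Add(59, -62) = -3)
Add(Function('K')(192, G), -15169) = Add(-3, -15169) = -15172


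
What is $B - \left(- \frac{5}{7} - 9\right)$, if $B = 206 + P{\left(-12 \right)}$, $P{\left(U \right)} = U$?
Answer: $\frac{1426}{7} \approx 203.71$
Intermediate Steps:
$B = 194$ ($B = 206 - 12 = 194$)
$B - \left(- \frac{5}{7} - 9\right) = 194 - \left(- \frac{5}{7} - 9\right) = 194 - - \frac{68}{7} = 194 + \frac{68}{7} = \frac{1426}{7}$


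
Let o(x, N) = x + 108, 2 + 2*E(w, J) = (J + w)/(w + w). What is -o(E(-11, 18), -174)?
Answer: -4701/44 ≈ -106.84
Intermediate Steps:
E(w, J) = -1 + (J + w)/(4*w) (E(w, J) = -1 + ((J + w)/(w + w))/2 = -1 + ((J + w)/((2*w)))/2 = -1 + ((J + w)*(1/(2*w)))/2 = -1 + ((J + w)/(2*w))/2 = -1 + (J + w)/(4*w))
o(x, N) = 108 + x
-o(E(-11, 18), -174) = -(108 + (¼)*(18 - 3*(-11))/(-11)) = -(108 + (¼)*(-1/11)*(18 + 33)) = -(108 + (¼)*(-1/11)*51) = -(108 - 51/44) = -1*4701/44 = -4701/44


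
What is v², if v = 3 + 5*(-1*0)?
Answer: 9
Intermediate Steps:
v = 3 (v = 3 + 5*0 = 3 + 0 = 3)
v² = 3² = 9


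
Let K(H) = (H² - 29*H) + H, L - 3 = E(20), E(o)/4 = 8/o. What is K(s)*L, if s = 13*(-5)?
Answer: 27807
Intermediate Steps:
s = -65
E(o) = 32/o (E(o) = 4*(8/o) = 32/o)
L = 23/5 (L = 3 + 32/20 = 3 + 32*(1/20) = 3 + 8/5 = 23/5 ≈ 4.6000)
K(H) = H² - 28*H
K(s)*L = -65*(-28 - 65)*(23/5) = -65*(-93)*(23/5) = 6045*(23/5) = 27807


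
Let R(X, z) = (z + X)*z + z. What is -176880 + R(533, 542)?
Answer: 406312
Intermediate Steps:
R(X, z) = z + z*(X + z) (R(X, z) = (X + z)*z + z = z*(X + z) + z = z + z*(X + z))
-176880 + R(533, 542) = -176880 + 542*(1 + 533 + 542) = -176880 + 542*1076 = -176880 + 583192 = 406312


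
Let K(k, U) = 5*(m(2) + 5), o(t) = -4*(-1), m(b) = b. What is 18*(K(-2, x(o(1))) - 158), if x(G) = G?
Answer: -2214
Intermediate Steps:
o(t) = 4
K(k, U) = 35 (K(k, U) = 5*(2 + 5) = 5*7 = 35)
18*(K(-2, x(o(1))) - 158) = 18*(35 - 158) = 18*(-123) = -2214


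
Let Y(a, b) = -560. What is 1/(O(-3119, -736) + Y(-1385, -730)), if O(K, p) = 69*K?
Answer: -1/215771 ≈ -4.6345e-6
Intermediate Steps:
1/(O(-3119, -736) + Y(-1385, -730)) = 1/(69*(-3119) - 560) = 1/(-215211 - 560) = 1/(-215771) = -1/215771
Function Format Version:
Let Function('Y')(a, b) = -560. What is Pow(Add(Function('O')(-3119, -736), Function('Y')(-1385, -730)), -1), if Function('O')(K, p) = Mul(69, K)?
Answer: Rational(-1, 215771) ≈ -4.6345e-6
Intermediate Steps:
Pow(Add(Function('O')(-3119, -736), Function('Y')(-1385, -730)), -1) = Pow(Add(Mul(69, -3119), -560), -1) = Pow(Add(-215211, -560), -1) = Pow(-215771, -1) = Rational(-1, 215771)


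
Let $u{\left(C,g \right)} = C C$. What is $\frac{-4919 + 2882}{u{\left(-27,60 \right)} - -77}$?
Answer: $- \frac{2037}{806} \approx -2.5273$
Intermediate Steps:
$u{\left(C,g \right)} = C^{2}$
$\frac{-4919 + 2882}{u{\left(-27,60 \right)} - -77} = \frac{-4919 + 2882}{\left(-27\right)^{2} - -77} = - \frac{2037}{729 + \left(84 - 7\right)} = - \frac{2037}{729 + 77} = - \frac{2037}{806}$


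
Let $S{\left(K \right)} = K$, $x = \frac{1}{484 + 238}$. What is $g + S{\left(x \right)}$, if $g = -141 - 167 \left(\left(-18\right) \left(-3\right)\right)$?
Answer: $- \frac{6612797}{722} \approx -9159.0$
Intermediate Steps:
$x = \frac{1}{722} \approx 0.001385$
$g = -9159$ ($g = -141 - 9018 = -9159$)
$g + S{\left(x \right)} = -9159 + \frac{1}{722} = - \frac{6612797}{722}$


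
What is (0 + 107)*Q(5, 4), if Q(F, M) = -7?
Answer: -749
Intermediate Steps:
(0 + 107)*Q(5, 4) = (0 + 107)*(-7) = 107*(-7) = -749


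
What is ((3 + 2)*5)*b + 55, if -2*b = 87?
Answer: -2065/2 ≈ -1032.5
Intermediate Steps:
b = -87/2 (b = -½*87 = -87/2 ≈ -43.500)
((3 + 2)*5)*b + 55 = ((3 + 2)*5)*(-87/2) + 55 = (5*5)*(-87/2) + 55 = 25*(-87/2) + 55 = -2175/2 + 55 = -2065/2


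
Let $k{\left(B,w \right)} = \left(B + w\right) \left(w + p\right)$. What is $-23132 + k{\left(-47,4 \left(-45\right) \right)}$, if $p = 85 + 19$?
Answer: $-5880$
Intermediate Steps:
$p = 104$
$k{\left(B,w \right)} = \left(104 + w\right) \left(B + w\right)$ ($k{\left(B,w \right)} = \left(B + w\right) \left(w + 104\right) = \left(B + w\right) \left(104 + w\right) = \left(104 + w\right) \left(B + w\right)$)
$-23132 + k{\left(-47,4 \left(-45\right) \right)} = -23132 + \left(\left(4 \left(-45\right)\right)^{2} + 104 \left(-47\right) + 104 \cdot 4 \left(-45\right) - 47 \cdot 4 \left(-45\right)\right) = -23132 + \left(\left(-180\right)^{2} - 4888 + 104 \left(-180\right) - -8460\right) = -23132 + \left(32400 - 4888 - 18720 + 8460\right) = -23132 + 17252 = -5880$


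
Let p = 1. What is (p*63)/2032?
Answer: 63/2032 ≈ 0.031004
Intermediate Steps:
(p*63)/2032 = (1*63)/2032 = 63*(1/2032) = 63/2032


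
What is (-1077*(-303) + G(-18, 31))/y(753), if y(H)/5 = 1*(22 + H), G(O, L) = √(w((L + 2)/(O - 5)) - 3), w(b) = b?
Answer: 326331/3875 + I*√2346/89125 ≈ 84.214 + 0.00054346*I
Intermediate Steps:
G(O, L) = √(-3 + (2 + L)/(-5 + O)) (G(O, L) = √((L + 2)/(O - 5) - 3) = √((2 + L)/(-5 + O) - 3) = √(-3 + (2 + L)/(-5 + O)))
y(H) = 110 + 5*H (y(H) = 5*(1*(22 + H)) = 5*(22 + H) = 110 + 5*H)
(-1077*(-303) + G(-18, 31))/y(753) = (-1077*(-303) + √((17 + 31 - 3*(-18))/(-5 - 18)))/(110 + 5*753) = (326331 + √((17 + 31 + 54)/(-23)))/(110 + 3765) = (326331 + √(-1/23*102))/3875 = (326331 + √(-102/23))*(1/3875) = (326331 + I*√2346/23)*(1/3875) = 326331/3875 + I*√2346/89125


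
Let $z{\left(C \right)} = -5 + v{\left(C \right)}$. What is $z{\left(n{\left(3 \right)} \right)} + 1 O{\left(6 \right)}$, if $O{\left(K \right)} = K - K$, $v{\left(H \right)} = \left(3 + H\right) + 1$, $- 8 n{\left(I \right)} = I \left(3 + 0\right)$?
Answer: $- \frac{17}{8} \approx -2.125$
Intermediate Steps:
$n{\left(I \right)} = - \frac{3 I}{8}$ ($n{\left(I \right)} = - \frac{I \left(3 + 0\right)}{8} = - \frac{I 3}{8} = - \frac{3 I}{8}$)
$v{\left(H \right)} = 4 + H$
$z{\left(C \right)} = -1 + C$ ($z{\left(C \right)} = -5 + \left(4 + C\right) = -1 + C$)
$O{\left(K \right)} = 0$
$z{\left(n{\left(3 \right)} \right)} + 1 O{\left(6 \right)} = \left(-1 - \frac{9}{8}\right) + 1 \cdot 0 = \left(-1 - \frac{9}{8}\right) + 0 = - \frac{17}{8} + 0 = - \frac{17}{8}$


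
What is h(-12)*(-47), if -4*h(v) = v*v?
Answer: 1692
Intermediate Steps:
h(v) = -v²/4 (h(v) = -v*v/4 = -v²/4)
h(-12)*(-47) = -¼*(-12)²*(-47) = -¼*144*(-47) = -36*(-47) = 1692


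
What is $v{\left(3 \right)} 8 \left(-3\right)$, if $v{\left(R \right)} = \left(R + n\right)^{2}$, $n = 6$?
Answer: $-1944$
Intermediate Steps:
$v{\left(R \right)} = \left(6 + R\right)^{2}$ ($v{\left(R \right)} = \left(R + 6\right)^{2} = \left(6 + R\right)^{2}$)
$v{\left(3 \right)} 8 \left(-3\right) = \left(6 + 3\right)^{2} \cdot 8 \left(-3\right) = 9^{2} \cdot 8 \left(-3\right) = 81 \cdot 8 \left(-3\right) = 648 \left(-3\right) = -1944$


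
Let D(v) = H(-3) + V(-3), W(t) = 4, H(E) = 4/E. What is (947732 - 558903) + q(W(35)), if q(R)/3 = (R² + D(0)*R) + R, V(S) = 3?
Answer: 388909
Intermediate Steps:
D(v) = 5/3 (D(v) = 4/(-3) + 3 = 4*(-⅓) + 3 = -4/3 + 3 = 5/3)
q(R) = 3*R² + 8*R (q(R) = 3*((R² + 5*R/3) + R) = 3*(R² + 8*R/3) = 3*R² + 8*R)
(947732 - 558903) + q(W(35)) = (947732 - 558903) + 4*(8 + 3*4) = 388829 + 4*(8 + 12) = 388829 + 4*20 = 388829 + 80 = 388909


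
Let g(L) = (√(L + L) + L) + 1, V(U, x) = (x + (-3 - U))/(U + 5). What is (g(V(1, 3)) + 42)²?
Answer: 66037/36 + 257*I*√3/9 ≈ 1834.4 + 49.46*I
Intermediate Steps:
V(U, x) = (-3 + x - U)/(5 + U)
g(L) = 1 + L + √2*√L (g(L) = (√(2*L) + L) + 1 = (√2*√L + L) + 1 = (L + √2*√L) + 1 = 1 + L + √2*√L)
(g(V(1, 3)) + 42)² = ((1 + (-3 + 3 - 1*1)/(5 + 1) + √2*√((-3 + 3 - 1*1)/(5 + 1))) + 42)² = ((1 + (-3 + 3 - 1)/6 + √2*√((-3 + 3 - 1)/6)) + 42)² = ((1 + (⅙)*(-1) + √2*√((⅙)*(-1))) + 42)² = ((1 - ⅙ + √2*√(-⅙)) + 42)² = ((1 - ⅙ + √2*(I*√6/6)) + 42)² = ((1 - ⅙ + I*√3/3) + 42)² = ((⅚ + I*√3/3) + 42)² = (257/6 + I*√3/3)²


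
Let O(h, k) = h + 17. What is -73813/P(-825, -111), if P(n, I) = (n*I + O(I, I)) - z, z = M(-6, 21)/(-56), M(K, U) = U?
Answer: -590504/731851 ≈ -0.80686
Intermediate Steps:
O(h, k) = 17 + h
z = -3/8 (z = 21/(-56) = 21*(-1/56) = -3/8 ≈ -0.37500)
P(n, I) = 139/8 + I + I*n (P(n, I) = (n*I + (17 + I)) - 1*(-3/8) = (I*n + (17 + I)) + 3/8 = (17 + I + I*n) + 3/8 = 139/8 + I + I*n)
-73813/P(-825, -111) = -73813/(139/8 - 111 - 111*(-825)) = -73813/(139/8 - 111 + 91575) = -73813/731851/8 = -73813*8/731851 = -590504/731851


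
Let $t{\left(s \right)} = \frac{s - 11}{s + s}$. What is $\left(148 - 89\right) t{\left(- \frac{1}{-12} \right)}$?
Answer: $- \frac{7729}{2} \approx -3864.5$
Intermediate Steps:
$t{\left(s \right)} = \frac{-11 + s}{2 s}$
$\left(148 - 89\right) t{\left(- \frac{1}{-12} \right)} = \left(148 - 89\right) \frac{-11 - \frac{1}{-12}}{2 \left(- \frac{1}{-12}\right)} = 59 \frac{-11 - - \frac{1}{12}}{2 \left(\left(-1\right) \left(- \frac{1}{12}\right)\right)} = 59 \frac{\frac{1}{\frac{1}{12}} \left(-11 + \frac{1}{12}\right)}{2} = 59 \cdot \frac{1}{2} \cdot 12 \left(- \frac{131}{12}\right) = 59 \left(- \frac{131}{2}\right) = - \frac{7729}{2}$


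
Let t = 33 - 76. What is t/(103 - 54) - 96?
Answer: -4747/49 ≈ -96.878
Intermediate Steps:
t = -43
t/(103 - 54) - 96 = -43/(103 - 54) - 96 = -43/49 - 96 = -4747/49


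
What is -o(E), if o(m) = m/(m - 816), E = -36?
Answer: -3/71 ≈ -0.042253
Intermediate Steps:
o(m) = m/(-816 + m)
-o(E) = -(-36)/(-816 - 36) = -(-36)/(-852) = -(-36)*(-1)/852 = -1*3/71 = -3/71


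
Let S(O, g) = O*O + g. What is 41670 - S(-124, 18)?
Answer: 26276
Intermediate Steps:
S(O, g) = g + O² (S(O, g) = O² + g = g + O²)
41670 - S(-124, 18) = 41670 - (18 + (-124)²) = 41670 - (18 + 15376) = 41670 - 1*15394 = 41670 - 15394 = 26276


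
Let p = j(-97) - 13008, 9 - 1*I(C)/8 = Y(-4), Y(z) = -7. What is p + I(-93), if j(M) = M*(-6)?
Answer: -12298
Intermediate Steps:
j(M) = -6*M
I(C) = 128 (I(C) = 72 - 8*(-7) = 72 + 56 = 128)
p = -12426 (p = -6*(-97) - 13008 = 582 - 13008 = -12426)
p + I(-93) = -12426 + 128 = -12298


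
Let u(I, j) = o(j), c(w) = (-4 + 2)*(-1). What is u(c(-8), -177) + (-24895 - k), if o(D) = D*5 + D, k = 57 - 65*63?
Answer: -21919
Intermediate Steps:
c(w) = 2 (c(w) = -2*(-1) = 2)
k = -4038 (k = 57 - 4095 = -4038)
o(D) = 6*D (o(D) = 5*D + D = 6*D)
u(I, j) = 6*j
u(c(-8), -177) + (-24895 - k) = 6*(-177) + (-24895 - 1*(-4038)) = -1062 + (-24895 + 4038) = -1062 - 20857 = -21919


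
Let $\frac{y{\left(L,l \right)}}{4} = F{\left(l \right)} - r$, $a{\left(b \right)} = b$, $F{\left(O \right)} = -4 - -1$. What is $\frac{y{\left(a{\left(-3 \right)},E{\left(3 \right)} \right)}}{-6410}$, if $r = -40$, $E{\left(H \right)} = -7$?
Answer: $- \frac{74}{3205} \approx -0.023089$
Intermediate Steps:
$F{\left(O \right)} = -3$ ($F{\left(O \right)} = -4 + 1 = -3$)
$y{\left(L,l \right)} = 148$ ($y{\left(L,l \right)} = 4 \left(-3 - -40\right) = 4 \left(-3 + 40\right) = 4 \cdot 37 = 148$)
$\frac{y{\left(a{\left(-3 \right)},E{\left(3 \right)} \right)}}{-6410} = \frac{148}{-6410} = 148 \left(- \frac{1}{6410}\right) = - \frac{74}{3205}$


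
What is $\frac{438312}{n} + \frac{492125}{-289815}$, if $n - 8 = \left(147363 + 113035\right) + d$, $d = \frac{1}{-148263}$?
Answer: $- \frac{33297214904297}{2237868819799251} \approx -0.014879$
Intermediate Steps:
$d = - \frac{1}{148263} \approx -6.7448 \cdot 10^{-6}$
$n = \frac{38608574777}{148263}$ ($n = 8 + \left(\left(147363 + 113035\right) - \frac{1}{148263}\right) = 8 + \left(260398 - \frac{1}{148263}\right) = 8 + \frac{38607388673}{148263} = \frac{38608574777}{148263} \approx 2.6041 \cdot 10^{5}$)
$\frac{438312}{n} + \frac{492125}{-289815} = \frac{438312}{\frac{38608574777}{148263}} + \frac{492125}{-289815} = 438312 \cdot \frac{148263}{38608574777} + 492125 \left(- \frac{1}{289815}\right) = \frac{64985452056}{38608574777} - \frac{98425}{57963} = - \frac{33297214904297}{2237868819799251}$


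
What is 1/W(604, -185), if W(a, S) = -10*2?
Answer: -1/20 ≈ -0.050000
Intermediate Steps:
W(a, S) = -20
1/W(604, -185) = 1/(-20) = -1/20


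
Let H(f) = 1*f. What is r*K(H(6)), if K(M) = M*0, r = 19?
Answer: 0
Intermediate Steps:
H(f) = f
K(M) = 0
r*K(H(6)) = 19*0 = 0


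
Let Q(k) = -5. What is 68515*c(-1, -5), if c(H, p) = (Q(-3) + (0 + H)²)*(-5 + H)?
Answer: 1644360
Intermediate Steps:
c(H, p) = (-5 + H)*(-5 + H²) (c(H, p) = (-5 + (0 + H)²)*(-5 + H) = (-5 + H²)*(-5 + H) = (-5 + H)*(-5 + H²))
68515*c(-1, -5) = 68515*(25 + (-1)³ - 5*(-1) - 5*(-1)²) = 68515*(25 - 1 + 5 - 5*1) = 68515*(25 - 1 + 5 - 5) = 68515*24 = 1644360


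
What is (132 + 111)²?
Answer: 59049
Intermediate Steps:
(132 + 111)² = 243² = 59049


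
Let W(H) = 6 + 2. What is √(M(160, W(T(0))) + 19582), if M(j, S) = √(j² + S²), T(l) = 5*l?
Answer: √(19582 + 8*√401) ≈ 140.51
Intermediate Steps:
W(H) = 8
M(j, S) = √(S² + j²)
√(M(160, W(T(0))) + 19582) = √(√(8² + 160²) + 19582) = √(√(64 + 25600) + 19582) = √(√25664 + 19582) = √(8*√401 + 19582) = √(19582 + 8*√401)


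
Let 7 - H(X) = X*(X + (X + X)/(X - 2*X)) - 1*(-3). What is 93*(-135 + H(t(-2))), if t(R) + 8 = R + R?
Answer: -27807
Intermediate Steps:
t(R) = -8 + 2*R (t(R) = -8 + (R + R) = -8 + 2*R)
H(X) = 4 - X*(-2 + X) (H(X) = 7 - (X*(X + (X + X)/(X - 2*X)) - 1*(-3)) = 7 - (X*(X + (2*X)/((-X))) + 3) = 7 - (X*(X + (2*X)*(-1/X)) + 3) = 7 - (X*(X - 2) + 3) = 7 - (X*(-2 + X) + 3) = 7 - (3 + X*(-2 + X)) = 7 + (-3 - X*(-2 + X)) = 4 - X*(-2 + X))
93*(-135 + H(t(-2))) = 93*(-135 + (4 - (-8 + 2*(-2))² + 2*(-8 + 2*(-2)))) = 93*(-135 + (4 - (-8 - 4)² + 2*(-8 - 4))) = 93*(-135 + (4 - 1*(-12)² + 2*(-12))) = 93*(-135 + (4 - 1*144 - 24)) = 93*(-135 + (4 - 144 - 24)) = 93*(-135 - 164) = 93*(-299) = -27807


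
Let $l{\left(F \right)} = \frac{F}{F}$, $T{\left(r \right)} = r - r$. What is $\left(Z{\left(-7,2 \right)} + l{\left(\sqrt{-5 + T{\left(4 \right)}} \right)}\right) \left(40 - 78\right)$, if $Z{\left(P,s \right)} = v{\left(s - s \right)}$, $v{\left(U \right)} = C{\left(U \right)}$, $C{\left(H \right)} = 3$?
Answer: $-152$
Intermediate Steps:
$T{\left(r \right)} = 0$
$v{\left(U \right)} = 3$
$Z{\left(P,s \right)} = 3$
$l{\left(F \right)} = 1$
$\left(Z{\left(-7,2 \right)} + l{\left(\sqrt{-5 + T{\left(4 \right)}} \right)}\right) \left(40 - 78\right) = \left(3 + 1\right) \left(40 - 78\right) = 4 \left(-38\right) = -152$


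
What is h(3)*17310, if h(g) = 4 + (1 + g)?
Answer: 138480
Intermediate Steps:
h(g) = 5 + g
h(3)*17310 = (5 + 3)*17310 = 8*17310 = 138480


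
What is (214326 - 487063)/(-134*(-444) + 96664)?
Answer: -272737/156160 ≈ -1.7465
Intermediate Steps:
(214326 - 487063)/(-134*(-444) + 96664) = -272737/(59496 + 96664) = -272737/156160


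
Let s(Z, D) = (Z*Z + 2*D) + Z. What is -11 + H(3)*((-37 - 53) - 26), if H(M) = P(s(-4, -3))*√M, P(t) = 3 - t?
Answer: -11 + 348*√3 ≈ 591.75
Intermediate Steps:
s(Z, D) = Z + Z² + 2*D (s(Z, D) = (Z² + 2*D) + Z = Z + Z² + 2*D)
H(M) = -3*√M (H(M) = (3 - (-4 + (-4)² + 2*(-3)))*√M = (3 - (-4 + 16 - 6))*√M = (3 - 1*6)*√M = (3 - 6)*√M = -3*√M)
-11 + H(3)*((-37 - 53) - 26) = -11 + (-3*√3)*((-37 - 53) - 26) = -11 + (-3*√3)*(-90 - 26) = -11 - 3*√3*(-116) = -11 + 348*√3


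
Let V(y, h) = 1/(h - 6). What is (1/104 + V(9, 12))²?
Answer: 3025/97344 ≈ 0.031075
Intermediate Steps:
V(y, h) = 1/(-6 + h)
(1/104 + V(9, 12))² = (1/104 + 1/(-6 + 12))² = (1/104 + 1/6)² = (1/104 + ⅙)² = (55/312)² = 3025/97344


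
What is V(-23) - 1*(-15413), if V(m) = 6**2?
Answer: 15449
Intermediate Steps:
V(m) = 36
V(-23) - 1*(-15413) = 36 - 1*(-15413) = 36 + 15413 = 15449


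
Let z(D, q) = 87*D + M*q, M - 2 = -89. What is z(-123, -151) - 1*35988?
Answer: -33552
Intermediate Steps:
M = -87 (M = 2 - 89 = -87)
z(D, q) = -87*q + 87*D (z(D, q) = 87*D - 87*q = -87*q + 87*D)
z(-123, -151) - 1*35988 = (-87*(-151) + 87*(-123)) - 1*35988 = (13137 - 10701) - 35988 = 2436 - 35988 = -33552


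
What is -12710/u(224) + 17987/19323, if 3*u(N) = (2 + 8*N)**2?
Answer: 3175179019/3454991046 ≈ 0.91901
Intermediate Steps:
u(N) = (2 + 8*N)**2/3
-12710/u(224) + 17987/19323 = -12710*3/(4*(1 + 4*224)**2) + 17987/19323 = -12710*3/(4*(1 + 896)**2) + 17987*(1/19323) = -12710/((4/3)*897**2) + 17987/19323 = -12710/((4/3)*804609) + 17987/19323 = -12710/1072812 + 17987/19323 = -12710*1/1072812 + 17987/19323 = -6355/536406 + 17987/19323 = 3175179019/3454991046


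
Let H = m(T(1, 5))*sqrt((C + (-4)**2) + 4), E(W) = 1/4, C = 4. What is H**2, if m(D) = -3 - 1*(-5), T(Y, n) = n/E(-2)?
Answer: 96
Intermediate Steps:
E(W) = 1/4
T(Y, n) = 4*n (T(Y, n) = n/(1/4) = n*4 = 4*n)
m(D) = 2 (m(D) = -3 + 5 = 2)
H = 4*sqrt(6) (H = 2*sqrt((4 + (-4)**2) + 4) = 2*sqrt((4 + 16) + 4) = 2*sqrt(20 + 4) = 2*sqrt(24) = 2*(2*sqrt(6)) = 4*sqrt(6) ≈ 9.7980)
H**2 = (4*sqrt(6))**2 = 96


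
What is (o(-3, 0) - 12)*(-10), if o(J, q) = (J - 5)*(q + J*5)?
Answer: -1080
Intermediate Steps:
o(J, q) = (-5 + J)*(q + 5*J)
(o(-3, 0) - 12)*(-10) = ((-25*(-3) - 5*0 + 5*(-3)² - 3*0) - 12)*(-10) = ((75 + 0 + 5*9 + 0) - 12)*(-10) = ((75 + 0 + 45 + 0) - 12)*(-10) = (120 - 12)*(-10) = 108*(-10) = -1080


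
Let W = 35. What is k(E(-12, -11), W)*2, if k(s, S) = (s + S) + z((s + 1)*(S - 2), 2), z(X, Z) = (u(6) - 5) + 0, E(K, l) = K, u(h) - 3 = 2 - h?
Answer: 34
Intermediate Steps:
u(h) = 5 - h (u(h) = 3 + (2 - h) = 5 - h)
z(X, Z) = -6 (z(X, Z) = ((5 - 1*6) - 5) + 0 = ((5 - 6) - 5) + 0 = (-1 - 5) + 0 = -6 + 0 = -6)
k(s, S) = -6 + S + s (k(s, S) = (s + S) - 6 = (S + s) - 6 = -6 + S + s)
k(E(-12, -11), W)*2 = (-6 + 35 - 12)*2 = 17*2 = 34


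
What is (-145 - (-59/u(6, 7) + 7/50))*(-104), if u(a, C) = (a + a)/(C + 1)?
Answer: 825292/75 ≈ 11004.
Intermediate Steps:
u(a, C) = 2*a/(1 + C) (u(a, C) = (2*a)/(1 + C) = 2*a/(1 + C))
(-145 - (-59/u(6, 7) + 7/50))*(-104) = (-145 - (-59/(2*6/(1 + 7)) + 7/50))*(-104) = (-145 - (-59/(2*6/8) + 7*(1/50)))*(-104) = (-145 - (-59/(2*6*(⅛)) + 7/50))*(-104) = (-145 - (-59/3/2 + 7/50))*(-104) = (-145 - (-59*⅔ + 7/50))*(-104) = (-145 - (-118/3 + 7/50))*(-104) = (-145 - 1*(-5879/150))*(-104) = (-145 + 5879/150)*(-104) = -15871/150*(-104) = 825292/75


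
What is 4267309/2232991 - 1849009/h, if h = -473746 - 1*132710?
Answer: 6716755602823/1354210789896 ≈ 4.9599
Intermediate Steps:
h = -606456 (h = -473746 - 132710 = -606456)
4267309/2232991 - 1849009/h = 4267309/2232991 - 1849009/(-606456) = 4267309*(1/2232991) - 1849009*(-1/606456) = 4267309/2232991 + 1849009/606456 = 6716755602823/1354210789896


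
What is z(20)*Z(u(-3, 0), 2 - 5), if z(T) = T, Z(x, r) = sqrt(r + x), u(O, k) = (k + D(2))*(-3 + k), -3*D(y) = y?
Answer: 20*I ≈ 20.0*I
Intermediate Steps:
D(y) = -y/3
u(O, k) = (-3 + k)*(-2/3 + k) (u(O, k) = (k - 1/3*2)*(-3 + k) = (k - 2/3)*(-3 + k) = (-2/3 + k)*(-3 + k) = (-3 + k)*(-2/3 + k))
z(20)*Z(u(-3, 0), 2 - 5) = 20*sqrt((2 - 5) + (2 + 0**2 - 11/3*0)) = 20*sqrt(-3 + (2 + 0 + 0)) = 20*sqrt(-3 + 2) = 20*sqrt(-1) = 20*I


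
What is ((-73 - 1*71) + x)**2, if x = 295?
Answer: 22801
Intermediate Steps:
((-73 - 1*71) + x)**2 = ((-73 - 1*71) + 295)**2 = ((-73 - 71) + 295)**2 = (-144 + 295)**2 = 151**2 = 22801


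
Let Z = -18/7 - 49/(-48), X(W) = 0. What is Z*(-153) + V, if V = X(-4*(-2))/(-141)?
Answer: 26571/112 ≈ 237.24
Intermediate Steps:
V = 0 (V = 0/(-141) = 0*(-1/141) = 0)
Z = -521/336 (Z = -18*⅐ - 49*(-1/48) = -18/7 + 49/48 = -521/336 ≈ -1.5506)
Z*(-153) + V = -521/336*(-153) + 0 = 26571/112 + 0 = 26571/112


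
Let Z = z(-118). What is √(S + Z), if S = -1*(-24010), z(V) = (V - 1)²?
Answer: 7*√779 ≈ 195.37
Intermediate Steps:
z(V) = (-1 + V)²
Z = 14161 (Z = (-1 - 118)² = (-119)² = 14161)
S = 24010
√(S + Z) = √(24010 + 14161) = √38171 = 7*√779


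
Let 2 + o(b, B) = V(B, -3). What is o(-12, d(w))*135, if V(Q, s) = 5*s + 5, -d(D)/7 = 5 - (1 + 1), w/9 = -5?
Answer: -1620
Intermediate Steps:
w = -45 (w = 9*(-5) = -45)
d(D) = -21 (d(D) = -7*(5 - (1 + 1)) = -7*(5 - 1*2) = -7*(5 - 2) = -7*3 = -21)
V(Q, s) = 5 + 5*s
o(b, B) = -12 (o(b, B) = -2 + (5 + 5*(-3)) = -2 + (5 - 15) = -2 - 10 = -12)
o(-12, d(w))*135 = -12*135 = -1620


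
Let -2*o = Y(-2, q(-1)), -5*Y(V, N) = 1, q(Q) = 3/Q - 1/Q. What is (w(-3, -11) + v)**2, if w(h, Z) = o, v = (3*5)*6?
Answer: 811801/100 ≈ 8118.0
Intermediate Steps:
q(Q) = 2/Q
v = 90 (v = 15*6 = 90)
Y(V, N) = -1/5 (Y(V, N) = -1/5*1 = -1/5)
o = 1/10 (o = -1/2*(-1/5) = 1/10 ≈ 0.10000)
w(h, Z) = 1/10
(w(-3, -11) + v)**2 = (1/10 + 90)**2 = (901/10)**2 = 811801/100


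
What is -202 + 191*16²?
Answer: 48694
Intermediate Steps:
-202 + 191*16² = -202 + 191*256 = -202 + 48896 = 48694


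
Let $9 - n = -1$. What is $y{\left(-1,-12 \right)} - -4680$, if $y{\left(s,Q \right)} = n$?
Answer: $4690$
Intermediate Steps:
$n = 10$ ($n = 9 - -1 = 9 + 1 = 10$)
$y{\left(s,Q \right)} = 10$
$y{\left(-1,-12 \right)} - -4680 = 10 - -4680 = 10 + 4680 = 4690$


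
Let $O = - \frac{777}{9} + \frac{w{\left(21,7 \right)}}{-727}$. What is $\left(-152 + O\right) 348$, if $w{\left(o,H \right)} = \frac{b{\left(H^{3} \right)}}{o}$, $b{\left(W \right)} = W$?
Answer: $- \frac{60303064}{727} \approx -82948.0$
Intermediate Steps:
$w{\left(o,H \right)} = \frac{H^{3}}{o}$
$O = - \frac{188342}{2181}$ ($O = - \frac{777}{9} + \frac{7^{3} \cdot \frac{1}{21}}{-727} = \left(-777\right) \frac{1}{9} + 343 \cdot \frac{1}{21} \left(- \frac{1}{727}\right) = - \frac{259}{3} + \frac{49}{3} \left(- \frac{1}{727}\right) = - \frac{259}{3} - \frac{49}{2181} = - \frac{188342}{2181} \approx -86.356$)
$\left(-152 + O\right) 348 = \left(-152 - \frac{188342}{2181}\right) 348 = \left(- \frac{519854}{2181}\right) 348 = - \frac{60303064}{727}$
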